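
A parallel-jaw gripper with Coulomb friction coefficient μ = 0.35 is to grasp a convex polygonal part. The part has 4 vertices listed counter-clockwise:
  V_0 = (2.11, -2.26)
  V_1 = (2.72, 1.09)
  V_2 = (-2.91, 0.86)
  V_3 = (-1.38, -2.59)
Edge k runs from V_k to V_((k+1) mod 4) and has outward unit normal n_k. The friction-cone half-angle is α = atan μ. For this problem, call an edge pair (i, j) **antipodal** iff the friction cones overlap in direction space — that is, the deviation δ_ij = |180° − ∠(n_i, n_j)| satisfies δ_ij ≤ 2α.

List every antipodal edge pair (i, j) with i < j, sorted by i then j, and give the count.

α = atan 0.35 = 19.29°;  2α = 38.58°
n_0 = (+0.9838, -0.1791)
n_1 = (-0.0408, +0.9992)
n_2 = (-0.9141, -0.4054)
n_3 = (+0.0941, -0.9956)
  (0,1): δ = 77.34°  ·
  (0,2): δ = 34.24°  ✓
  (0,3): δ = 105.72°  ·
  (1,2): δ = 68.42°  ·
  (1,3): δ = 3.06°  ✓
  (2,3): δ = 108.51°  ·
antipodal pairs: 2

count = 2; pairs: (0,2), (1,3)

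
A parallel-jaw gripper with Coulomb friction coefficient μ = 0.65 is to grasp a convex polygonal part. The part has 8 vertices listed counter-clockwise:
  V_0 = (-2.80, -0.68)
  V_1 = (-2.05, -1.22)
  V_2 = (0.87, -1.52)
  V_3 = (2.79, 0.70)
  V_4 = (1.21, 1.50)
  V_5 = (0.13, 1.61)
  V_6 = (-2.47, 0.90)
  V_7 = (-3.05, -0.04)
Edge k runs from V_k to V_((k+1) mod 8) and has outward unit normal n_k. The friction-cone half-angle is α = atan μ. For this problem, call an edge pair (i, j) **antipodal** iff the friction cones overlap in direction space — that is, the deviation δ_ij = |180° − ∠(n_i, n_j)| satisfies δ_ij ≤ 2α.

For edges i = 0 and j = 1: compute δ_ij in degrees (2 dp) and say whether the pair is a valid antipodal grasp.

δ = 150.11°, invalid

α = atan 0.65 = 33.02°;  2α = 66.05°
edge 0: e_0 = (+0.75, -0.54);  n_0 = (-0.5843, -0.8115)
edge 1: e_1 = (+2.92, -0.30);  n_1 = (-0.1022, -0.9948)
∠(n_0, n_1) = 29.89°
δ = |180° − 29.89°| = 150.11°
150.11° > 2α = 66.05°  →  invalid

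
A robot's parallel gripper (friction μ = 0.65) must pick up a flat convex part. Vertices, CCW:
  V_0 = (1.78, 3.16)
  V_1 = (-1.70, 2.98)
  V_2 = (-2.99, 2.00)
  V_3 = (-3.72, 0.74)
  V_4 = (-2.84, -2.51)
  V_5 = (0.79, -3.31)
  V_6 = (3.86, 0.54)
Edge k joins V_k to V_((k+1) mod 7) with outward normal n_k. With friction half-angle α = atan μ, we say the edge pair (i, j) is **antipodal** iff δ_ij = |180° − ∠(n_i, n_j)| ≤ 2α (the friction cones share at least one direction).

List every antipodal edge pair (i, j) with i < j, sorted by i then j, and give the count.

α = atan 0.65 = 33.02°;  2α = 66.05°
n_0 = (-0.0517, +0.9987)
n_1 = (-0.6049, +0.7963)
n_2 = (-0.8653, +0.5013)
n_3 = (-0.9652, -0.2614)
n_4 = (-0.2152, -0.9766)
n_5 = (+0.7819, -0.6235)
n_6 = (+0.7832, +0.6218)
  (0,1): δ = 145.74°  ·
  (0,2): δ = 123.05°  ·
  (0,3): δ = 77.81°  ·
  (0,4): δ = 15.39°  ✓
  (0,5): δ = 48.47°  ✓
  (0,6): δ = 125.48°  ·
  (1,2): δ = 157.31°  ·
  (1,3): δ = 112.07°  ·
  (1,4): δ = 49.65°  ✓
  (1,5): δ = 14.21°  ✓
  (1,6): δ = 91.22°  ·
  (2,3): δ = 134.76°  ·
  (2,4): δ = 72.34°  ·
  (2,5): δ = 8.48°  ✓
  (2,6): δ = 68.53°  ·
  (3,4): δ = 117.58°  ·
  (3,5): δ = 53.72°  ✓
  (3,6): δ = 23.30°  ✓
  (4,5): δ = 116.14°  ·
  (4,6): δ = 39.13°  ✓
  (5,6): δ = 102.99°  ·
antipodal pairs: 8

count = 8; pairs: (0,4), (0,5), (1,4), (1,5), (2,5), (3,5), (3,6), (4,6)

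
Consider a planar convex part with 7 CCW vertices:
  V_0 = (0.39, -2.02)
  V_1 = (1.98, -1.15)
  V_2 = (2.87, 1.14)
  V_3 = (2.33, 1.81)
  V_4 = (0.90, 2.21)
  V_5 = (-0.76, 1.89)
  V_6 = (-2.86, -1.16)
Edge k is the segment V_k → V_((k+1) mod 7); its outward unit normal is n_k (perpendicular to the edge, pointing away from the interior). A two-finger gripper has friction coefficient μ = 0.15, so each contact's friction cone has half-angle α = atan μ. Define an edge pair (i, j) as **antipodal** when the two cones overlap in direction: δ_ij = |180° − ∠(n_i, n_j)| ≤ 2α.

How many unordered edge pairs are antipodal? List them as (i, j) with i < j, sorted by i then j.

count = 2; pairs: (1,5), (3,6)

α = atan 0.15 = 8.53°;  2α = 17.06°
n_0 = (+0.4800, -0.8773)
n_1 = (+0.9321, -0.3622)
n_2 = (+0.7786, +0.6275)
n_3 = (+0.2694, +0.9630)
n_4 = (-0.1893, +0.9819)
n_5 = (-0.8236, +0.5671)
n_6 = (-0.2558, -0.9667)
  (0,1): δ = 139.92°  ·
  (0,2): δ = 79.82°  ·
  (0,3): δ = 44.31°  ·
  (0,4): δ = 17.78°  ·
  (0,5): δ = 26.77°  ·
  (0,6): δ = 136.49°  ·
  (1,2): δ = 119.89°  ·
  (1,3): δ = 84.39°  ·
  (1,4): δ = 57.85°  ·
  (1,5): δ = 13.31°  ✓
  (1,6): δ = 96.42°  ·
  (2,3): δ = 144.50°  ·
  (2,4): δ = 117.96°  ·
  (2,5): δ = 73.42°  ·
  (2,6): δ = 36.31°  ·
  (3,4): δ = 153.46°  ·
  (3,5): δ = 108.92°  ·
  (3,6): δ = 0.81°  ✓
  (4,5): δ = 135.46°  ·
  (4,6): δ = 25.73°  ·
  (5,6): δ = 70.27°  ·
antipodal pairs: 2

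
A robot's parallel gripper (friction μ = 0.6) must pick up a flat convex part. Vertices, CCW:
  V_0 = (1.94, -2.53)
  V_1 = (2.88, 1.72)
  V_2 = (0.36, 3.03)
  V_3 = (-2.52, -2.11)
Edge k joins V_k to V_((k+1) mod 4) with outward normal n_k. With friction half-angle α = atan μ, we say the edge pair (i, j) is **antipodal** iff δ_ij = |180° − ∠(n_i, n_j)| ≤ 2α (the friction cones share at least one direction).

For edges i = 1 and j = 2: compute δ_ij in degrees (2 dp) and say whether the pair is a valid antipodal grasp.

α = atan 0.6 = 30.96°;  2α = 61.93°
edge 1: e_1 = (-2.52, +1.31);  n_1 = (+0.4612, +0.8873)
edge 2: e_2 = (-2.88, -5.14);  n_2 = (-0.8724, +0.4888)
∠(n_1, n_2) = 88.20°
δ = |180° − 88.20°| = 91.80°
91.80° > 2α = 61.93°  →  invalid

δ = 91.80°, invalid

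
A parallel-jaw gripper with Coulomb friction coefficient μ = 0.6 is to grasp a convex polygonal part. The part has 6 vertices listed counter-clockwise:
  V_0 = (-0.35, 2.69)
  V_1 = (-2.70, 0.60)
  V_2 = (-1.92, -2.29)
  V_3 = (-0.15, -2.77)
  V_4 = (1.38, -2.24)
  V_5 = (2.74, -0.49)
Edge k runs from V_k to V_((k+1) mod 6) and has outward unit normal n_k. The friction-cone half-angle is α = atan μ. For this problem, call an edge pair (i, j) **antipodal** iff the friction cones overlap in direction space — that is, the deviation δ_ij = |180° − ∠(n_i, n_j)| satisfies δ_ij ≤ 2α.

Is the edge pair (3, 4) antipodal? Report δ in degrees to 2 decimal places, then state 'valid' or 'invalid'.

δ = 146.96°, invalid

α = atan 0.6 = 30.96°;  2α = 61.93°
edge 3: e_3 = (+1.53, +0.53);  n_3 = (+0.3273, -0.9449)
edge 4: e_4 = (+1.36, +1.75);  n_4 = (+0.7896, -0.6136)
∠(n_3, n_4) = 33.04°
δ = |180° − 33.04°| = 146.96°
146.96° > 2α = 61.93°  →  invalid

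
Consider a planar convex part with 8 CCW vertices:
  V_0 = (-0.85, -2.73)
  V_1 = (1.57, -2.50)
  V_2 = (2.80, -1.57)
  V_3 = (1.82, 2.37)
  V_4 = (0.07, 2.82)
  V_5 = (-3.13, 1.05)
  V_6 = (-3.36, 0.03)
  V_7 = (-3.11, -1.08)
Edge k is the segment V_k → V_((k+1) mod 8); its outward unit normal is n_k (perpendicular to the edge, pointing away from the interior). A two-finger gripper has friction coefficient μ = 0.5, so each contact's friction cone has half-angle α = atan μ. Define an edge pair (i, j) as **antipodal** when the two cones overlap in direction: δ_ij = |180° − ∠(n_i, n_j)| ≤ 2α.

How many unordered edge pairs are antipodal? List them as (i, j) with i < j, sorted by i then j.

count = 9; pairs: (0,3), (0,4), (1,3), (1,4), (1,5), (2,5), (2,6), (2,7), (3,7)

α = atan 0.5 = 26.57°;  2α = 53.13°
n_0 = (+0.0946, -0.9955)
n_1 = (+0.6031, -0.7977)
n_2 = (+0.9704, +0.2414)
n_3 = (+0.2490, +0.9685)
n_4 = (-0.4840, +0.8751)
n_5 = (-0.9755, +0.2200)
n_6 = (-0.9756, -0.2197)
n_7 = (-0.5897, -0.8077)
  (0,1): δ = 148.34°  ·
  (0,2): δ = 81.46°  ·
  (0,3): δ = 19.85°  ✓
  (0,4): δ = 23.52°  ✓
  (0,5): δ = 71.86°  ·
  (0,6): δ = 97.26°  ·
  (0,7): δ = 138.44°  ·
  (1,2): δ = 113.13°  ·
  (1,3): δ = 51.51°  ✓
  (1,4): δ = 8.14°  ✓
  (1,5): δ = 40.20°  ✓
  (1,6): δ = 65.60°  ·
  (1,7): δ = 106.77°  ·
  (2,3): δ = 118.39°  ·
  (2,4): δ = 75.02°  ·
  (2,5): δ = 26.67°  ✓
  (2,6): δ = 1.28°  ✓
  (2,7): δ = 39.90°  ✓
  (3,4): δ = 136.63°  ·
  (3,5): δ = 88.29°  ·
  (3,6): δ = 62.89°  ·
  (3,7): δ = 21.71°  ✓
  (4,5): δ = 131.66°  ·
  (4,6): δ = 106.26°  ·
  (4,7): δ = 65.08°  ·
  (5,6): δ = 154.60°  ·
  (5,7): δ = 113.43°  ·
  (6,7): δ = 138.83°  ·
antipodal pairs: 9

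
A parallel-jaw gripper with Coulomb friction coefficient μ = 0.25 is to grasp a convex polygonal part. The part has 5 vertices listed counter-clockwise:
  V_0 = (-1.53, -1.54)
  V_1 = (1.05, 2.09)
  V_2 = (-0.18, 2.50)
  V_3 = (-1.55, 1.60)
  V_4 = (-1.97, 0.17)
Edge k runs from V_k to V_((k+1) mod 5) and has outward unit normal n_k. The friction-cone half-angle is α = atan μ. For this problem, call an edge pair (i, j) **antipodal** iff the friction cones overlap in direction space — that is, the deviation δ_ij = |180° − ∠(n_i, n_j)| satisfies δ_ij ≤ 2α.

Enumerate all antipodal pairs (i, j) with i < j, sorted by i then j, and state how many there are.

count = 2; pairs: (0,2), (0,3)

α = atan 0.25 = 14.04°;  2α = 28.07°
n_0 = (+0.8151, -0.5793)
n_1 = (+0.3162, +0.9487)
n_2 = (-0.5491, +0.8358)
n_3 = (-0.9595, +0.2818)
n_4 = (-0.9685, -0.2492)
  (0,1): δ = 73.03°  ·
  (0,2): δ = 21.29°  ✓
  (0,3): δ = 19.04°  ✓
  (0,4): δ = 49.83°  ·
  (1,2): δ = 128.26°  ·
  (1,3): δ = 87.93°  ·
  (1,4): δ = 57.14°  ·
  (2,3): δ = 139.67°  ·
  (2,4): δ = 108.87°  ·
  (3,4): δ = 149.20°  ·
antipodal pairs: 2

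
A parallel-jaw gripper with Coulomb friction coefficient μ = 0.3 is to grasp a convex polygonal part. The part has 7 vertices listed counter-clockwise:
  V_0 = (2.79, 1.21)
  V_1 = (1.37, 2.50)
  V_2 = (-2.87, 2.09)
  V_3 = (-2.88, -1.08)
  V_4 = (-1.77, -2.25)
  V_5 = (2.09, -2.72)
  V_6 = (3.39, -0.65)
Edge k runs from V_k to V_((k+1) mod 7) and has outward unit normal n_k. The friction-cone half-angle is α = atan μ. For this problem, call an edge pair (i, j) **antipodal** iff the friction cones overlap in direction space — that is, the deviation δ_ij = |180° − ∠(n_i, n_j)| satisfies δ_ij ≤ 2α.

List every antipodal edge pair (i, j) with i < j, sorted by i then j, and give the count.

α = atan 0.3 = 16.70°;  2α = 33.40°
n_0 = (+0.6724, +0.7402)
n_1 = (-0.0962, +0.9954)
n_2 = (-1.0000, +0.0032)
n_3 = (-0.7255, -0.6883)
n_4 = (-0.1209, -0.9927)
n_5 = (+0.8468, -0.5318)
n_6 = (+0.9517, +0.3070)
  (0,1): δ = 132.22°  ·
  (0,2): δ = 47.93°  ·
  (0,3): δ = 4.25°  ✓
  (0,4): δ = 35.31°  ·
  (0,5): δ = 100.12°  ·
  (0,6): δ = 150.13°  ·
  (1,2): δ = 95.70°  ·
  (1,3): δ = 52.03°  ·
  (1,4): δ = 12.47°  ✓
  (1,5): δ = 52.35°  ·
  (1,6): δ = 102.36°  ·
  (2,3): δ = 136.33°  ·
  (2,4): δ = 96.76°  ·
  (2,5): δ = 31.95°  ✓
  (2,6): δ = 18.06°  ✓
  (3,4): δ = 140.43°  ·
  (3,5): δ = 75.62°  ·
  (3,6): δ = 25.61°  ✓
  (4,5): δ = 115.19°  ·
  (4,6): δ = 65.18°  ·
  (5,6): δ = 129.99°  ·
antipodal pairs: 5

count = 5; pairs: (0,3), (1,4), (2,5), (2,6), (3,6)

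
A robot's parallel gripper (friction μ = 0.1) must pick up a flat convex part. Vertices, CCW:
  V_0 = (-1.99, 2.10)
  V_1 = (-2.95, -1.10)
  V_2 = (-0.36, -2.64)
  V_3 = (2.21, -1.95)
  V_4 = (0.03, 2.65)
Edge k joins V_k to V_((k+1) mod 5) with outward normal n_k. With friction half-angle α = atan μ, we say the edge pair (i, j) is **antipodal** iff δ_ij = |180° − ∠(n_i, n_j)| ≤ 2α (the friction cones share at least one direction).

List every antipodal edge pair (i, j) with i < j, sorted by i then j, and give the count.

α = atan 0.1 = 5.71°;  2α = 11.42°
n_0 = (-0.9578, +0.2873)
n_1 = (-0.5111, -0.8595)
n_2 = (+0.2593, -0.9658)
n_3 = (+0.9037, +0.4283)
n_4 = (-0.2627, +0.9649)
  (0,1): δ = 104.04°  ·
  (0,2): δ = 58.27°  ·
  (0,3): δ = 42.06°  ·
  (0,4): δ = 121.93°  ·
  (1,2): δ = 134.24°  ·
  (1,3): δ = 33.91°  ·
  (1,4): δ = 45.97°  ·
  (2,3): δ = 79.67°  ·
  (2,4): δ = 0.20°  ✓
  (3,4): δ = 100.13°  ·
antipodal pairs: 1

count = 1; pairs: (2,4)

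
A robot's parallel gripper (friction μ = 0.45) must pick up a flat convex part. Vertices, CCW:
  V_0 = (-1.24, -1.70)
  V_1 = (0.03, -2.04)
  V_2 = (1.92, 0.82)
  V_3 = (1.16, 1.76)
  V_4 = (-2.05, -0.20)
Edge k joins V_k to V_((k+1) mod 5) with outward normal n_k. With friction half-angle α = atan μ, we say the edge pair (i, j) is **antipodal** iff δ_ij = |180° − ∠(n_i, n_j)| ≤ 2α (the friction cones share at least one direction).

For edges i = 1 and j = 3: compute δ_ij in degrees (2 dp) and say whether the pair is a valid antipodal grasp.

δ = 25.13°, valid

α = atan 0.45 = 24.23°;  2α = 48.46°
edge 1: e_1 = (+1.89, +2.86);  n_1 = (+0.8343, -0.5513)
edge 3: e_3 = (-3.21, -1.96);  n_3 = (-0.5211, +0.8535)
∠(n_1, n_3) = 154.87°
δ = |180° − 154.87°| = 25.13°
25.13° ≤ 2α = 48.46°  →  valid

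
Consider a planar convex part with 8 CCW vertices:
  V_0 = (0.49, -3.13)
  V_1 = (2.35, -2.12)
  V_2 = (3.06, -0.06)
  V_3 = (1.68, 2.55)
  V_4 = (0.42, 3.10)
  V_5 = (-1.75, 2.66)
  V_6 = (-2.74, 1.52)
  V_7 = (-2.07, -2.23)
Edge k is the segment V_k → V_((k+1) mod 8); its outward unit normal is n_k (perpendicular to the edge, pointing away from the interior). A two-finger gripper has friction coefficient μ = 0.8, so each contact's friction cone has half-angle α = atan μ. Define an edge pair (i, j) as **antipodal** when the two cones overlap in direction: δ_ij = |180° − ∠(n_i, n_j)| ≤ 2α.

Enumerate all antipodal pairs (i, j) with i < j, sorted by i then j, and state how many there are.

count = 14; pairs: (0,3), (0,4), (0,5), (0,6), (1,4), (1,5), (1,6), (2,5), (2,6), (2,7), (3,6), (3,7), (4,7), (5,7)

α = atan 0.8 = 38.66°;  2α = 77.32°
n_0 = (+0.4772, -0.8788)
n_1 = (+0.9454, -0.3258)
n_2 = (+0.8840, +0.4674)
n_3 = (+0.4001, +0.9165)
n_4 = (-0.1987, +0.9801)
n_5 = (-0.7550, +0.6557)
n_6 = (-0.9844, -0.1759)
n_7 = (-0.3317, -0.9434)
  (0,1): δ = 137.52°  ·
  (0,2): δ = 90.64°  ·
  (0,3): δ = 52.08°  ✓
  (0,4): δ = 17.04°  ✓
  (0,5): δ = 20.53°  ✓
  (0,6): δ = 71.63°  ✓
  (0,7): δ = 132.13°  ·
  (1,2): δ = 133.12°  ·
  (1,3): δ = 94.56°  ·
  (1,4): δ = 59.52°  ✓
  (1,5): δ = 21.95°  ✓
  (1,6): δ = 29.15°  ✓
  (1,7): δ = 89.65°  ·
  (2,3): δ = 141.45°  ·
  (2,4): δ = 106.40°  ·
  (2,5): δ = 68.84°  ✓
  (2,6): δ = 17.74°  ✓
  (2,7): δ = 42.76°  ✓
  (3,4): δ = 144.96°  ·
  (3,5): δ = 107.39°  ·
  (3,6): δ = 56.29°  ✓
  (3,7): δ = 4.21°  ✓
  (4,5): δ = 142.43°  ·
  (4,6): δ = 91.33°  ·
  (4,7): δ = 30.83°  ✓
  (5,6): δ = 128.90°  ·
  (5,7): δ = 68.40°  ✓
  (6,7): δ = 119.50°  ·
antipodal pairs: 14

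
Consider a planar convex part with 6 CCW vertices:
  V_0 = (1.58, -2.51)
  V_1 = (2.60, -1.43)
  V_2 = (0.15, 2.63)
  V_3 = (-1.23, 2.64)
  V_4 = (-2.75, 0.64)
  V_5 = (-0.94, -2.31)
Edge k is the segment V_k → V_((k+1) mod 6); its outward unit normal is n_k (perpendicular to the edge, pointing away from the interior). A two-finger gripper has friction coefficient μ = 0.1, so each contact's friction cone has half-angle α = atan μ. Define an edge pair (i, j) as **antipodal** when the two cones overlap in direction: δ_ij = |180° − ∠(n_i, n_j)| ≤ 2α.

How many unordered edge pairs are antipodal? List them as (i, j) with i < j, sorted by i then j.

α = atan 0.1 = 5.71°;  2α = 11.42°
n_0 = (+0.7270, -0.6866)
n_1 = (+0.8562, +0.5167)
n_2 = (+0.0072, +1.0000)
n_3 = (-0.7962, +0.6051)
n_4 = (-0.8524, -0.5230)
n_5 = (-0.0791, -0.9969)
  (0,1): δ = 105.53°  ·
  (0,2): δ = 47.05°  ·
  (0,3): δ = 6.13°  ✓
  (0,4): δ = 74.90°  ·
  (0,5): δ = 128.83°  ·
  (1,2): δ = 121.52°  ·
  (1,3): δ = 68.34°  ·
  (1,4): δ = 0.42°  ✓
  (1,5): δ = 54.35°  ·
  (2,3): δ = 126.82°  ·
  (2,4): δ = 58.05°  ·
  (2,5): δ = 4.12°  ✓
  (3,4): δ = 111.23°  ·
  (3,5): δ = 57.30°  ·
  (4,5): δ = 126.07°  ·
antipodal pairs: 3

count = 3; pairs: (0,3), (1,4), (2,5)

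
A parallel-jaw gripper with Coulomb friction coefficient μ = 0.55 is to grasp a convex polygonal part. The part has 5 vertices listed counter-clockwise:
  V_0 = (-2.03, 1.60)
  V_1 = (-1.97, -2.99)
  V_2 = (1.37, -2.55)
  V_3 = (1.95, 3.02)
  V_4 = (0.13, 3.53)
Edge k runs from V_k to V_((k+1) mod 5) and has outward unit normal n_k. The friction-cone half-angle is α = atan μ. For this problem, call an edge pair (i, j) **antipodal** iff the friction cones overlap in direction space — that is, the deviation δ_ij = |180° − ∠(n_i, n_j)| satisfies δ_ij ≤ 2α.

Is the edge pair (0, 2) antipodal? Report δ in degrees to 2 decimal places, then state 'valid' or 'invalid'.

δ = 6.69°, valid

α = atan 0.55 = 28.81°;  2α = 57.62°
edge 0: e_0 = (+0.06, -4.59);  n_0 = (-0.9999, -0.0131)
edge 2: e_2 = (+0.58, +5.57);  n_2 = (+0.9946, -0.1036)
∠(n_0, n_2) = 173.31°
δ = |180° − 173.31°| = 6.69°
6.69° ≤ 2α = 57.62°  →  valid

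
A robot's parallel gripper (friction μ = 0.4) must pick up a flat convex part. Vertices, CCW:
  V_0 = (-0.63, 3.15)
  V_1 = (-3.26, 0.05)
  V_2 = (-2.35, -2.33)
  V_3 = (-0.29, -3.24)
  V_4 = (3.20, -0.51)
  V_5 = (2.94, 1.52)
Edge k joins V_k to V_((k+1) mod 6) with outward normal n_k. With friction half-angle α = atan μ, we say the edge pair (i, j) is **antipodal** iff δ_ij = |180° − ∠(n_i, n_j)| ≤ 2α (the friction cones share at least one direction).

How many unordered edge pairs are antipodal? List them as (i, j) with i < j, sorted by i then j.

count = 3; pairs: (0,3), (1,4), (2,5)

α = atan 0.4 = 21.80°;  2α = 43.60°
n_0 = (-0.7625, +0.6469)
n_1 = (-0.9341, -0.3571)
n_2 = (-0.4041, -0.9147)
n_3 = (+0.6161, -0.7876)
n_4 = (+0.9919, +0.1270)
n_5 = (+0.4153, +0.9097)
  (0,1): δ = 118.76°  ·
  (0,2): δ = 73.52°  ·
  (0,3): δ = 11.66°  ✓
  (0,4): δ = 47.61°  ·
  (0,5): δ = 105.77°  ·
  (1,2): δ = 134.76°  ·
  (1,3): δ = 72.89°  ·
  (1,4): δ = 13.63°  ✓
  (1,5): δ = 44.53°  ·
  (2,3): δ = 118.13°  ·
  (2,4): δ = 58.87°  ·
  (2,5): δ = 0.71°  ✓
  (3,4): δ = 120.74°  ·
  (3,5): δ = 62.57°  ·
  (4,5): δ = 121.84°  ·
antipodal pairs: 3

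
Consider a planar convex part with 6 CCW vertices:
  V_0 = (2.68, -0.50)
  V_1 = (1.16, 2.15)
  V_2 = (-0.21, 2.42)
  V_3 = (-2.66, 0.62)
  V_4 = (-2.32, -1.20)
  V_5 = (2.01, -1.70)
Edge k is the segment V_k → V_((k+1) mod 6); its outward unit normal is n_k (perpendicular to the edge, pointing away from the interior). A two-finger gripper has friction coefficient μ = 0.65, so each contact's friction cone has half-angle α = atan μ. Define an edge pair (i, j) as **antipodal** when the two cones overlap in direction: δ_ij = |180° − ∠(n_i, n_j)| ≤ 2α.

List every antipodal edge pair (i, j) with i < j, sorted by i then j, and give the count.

count = 6; pairs: (0,3), (0,4), (1,4), (2,4), (2,5), (3,5)

α = atan 0.65 = 33.02°;  2α = 66.05°
n_0 = (+0.8674, +0.4975)
n_1 = (+0.1934, +0.9811)
n_2 = (-0.5921, +0.8059)
n_3 = (-0.9830, -0.1836)
n_4 = (-0.1147, -0.9934)
n_5 = (+0.8731, -0.4875)
  (0,1): δ = 130.99°  ·
  (0,2): δ = 83.53°  ·
  (0,3): δ = 19.26°  ✓
  (0,4): δ = 53.58°  ✓
  (0,5): δ = 120.99°  ·
  (1,2): δ = 132.55°  ·
  (1,3): δ = 68.27°  ·
  (1,4): δ = 4.56°  ✓
  (1,5): δ = 71.97°  ·
  (2,3): δ = 115.72°  ·
  (2,4): δ = 42.89°  ✓
  (2,5): δ = 24.52°  ✓
  (3,4): δ = 107.17°  ·
  (3,5): δ = 39.76°  ✓
  (4,5): δ = 112.59°  ·
antipodal pairs: 6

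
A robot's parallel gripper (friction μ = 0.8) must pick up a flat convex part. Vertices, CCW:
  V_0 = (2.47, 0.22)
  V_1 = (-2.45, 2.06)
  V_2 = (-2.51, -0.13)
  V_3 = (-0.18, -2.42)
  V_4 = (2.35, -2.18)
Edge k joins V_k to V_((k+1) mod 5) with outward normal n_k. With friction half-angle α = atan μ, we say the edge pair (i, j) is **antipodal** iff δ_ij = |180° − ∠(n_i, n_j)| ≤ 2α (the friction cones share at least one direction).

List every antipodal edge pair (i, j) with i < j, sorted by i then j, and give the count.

count = 5; pairs: (0,1), (0,2), (0,3), (1,4), (2,4)

α = atan 0.8 = 38.66°;  2α = 77.32°
n_0 = (+0.3503, +0.9366)
n_1 = (-0.9996, +0.0274)
n_2 = (-0.7010, -0.7132)
n_3 = (+0.0944, -0.9955)
n_4 = (+0.9988, -0.0499)
  (0,1): δ = 71.06°  ✓
  (0,2): δ = 24.00°  ✓
  (0,3): δ = 25.92°  ✓
  (0,4): δ = 107.64°  ·
  (1,2): δ = 132.93°  ·
  (1,3): δ = 83.01°  ·
  (1,4): δ = 1.29°  ✓
  (2,3): δ = 130.08°  ·
  (2,4): δ = 48.36°  ✓
  (3,4): δ = 98.28°  ·
antipodal pairs: 5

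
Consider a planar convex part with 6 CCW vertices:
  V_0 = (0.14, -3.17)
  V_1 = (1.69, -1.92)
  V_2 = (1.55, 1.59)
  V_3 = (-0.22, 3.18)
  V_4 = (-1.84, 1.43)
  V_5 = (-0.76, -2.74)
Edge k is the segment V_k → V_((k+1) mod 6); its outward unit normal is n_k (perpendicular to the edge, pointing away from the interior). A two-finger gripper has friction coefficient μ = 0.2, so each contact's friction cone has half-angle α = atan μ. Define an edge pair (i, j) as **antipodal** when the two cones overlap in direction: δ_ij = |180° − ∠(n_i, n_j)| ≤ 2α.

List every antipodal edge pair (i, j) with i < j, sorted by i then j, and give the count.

count = 3; pairs: (0,3), (1,4), (2,5)

α = atan 0.2 = 11.31°;  2α = 22.62°
n_0 = (+0.6278, -0.7784)
n_1 = (+0.9992, +0.0399)
n_2 = (+0.6683, +0.7439)
n_3 = (-0.7338, +0.6793)
n_4 = (-0.9681, -0.2507)
n_5 = (-0.4311, -0.9023)
  (0,1): δ = 126.60°  ·
  (0,2): δ = 80.82°  ·
  (0,3): δ = 8.32°  ✓
  (0,4): δ = 65.64°  ·
  (0,5): δ = 115.58°  ·
  (1,2): δ = 134.22°  ·
  (1,3): δ = 45.07°  ·
  (1,4): δ = 12.24°  ✓
  (1,5): δ = 62.18°  ·
  (2,3): δ = 90.86°  ·
  (2,4): δ = 33.55°  ·
  (2,5): δ = 16.40°  ✓
  (3,4): δ = 122.69°  ·
  (3,5): δ = 72.75°  ·
  (4,5): δ = 130.06°  ·
antipodal pairs: 3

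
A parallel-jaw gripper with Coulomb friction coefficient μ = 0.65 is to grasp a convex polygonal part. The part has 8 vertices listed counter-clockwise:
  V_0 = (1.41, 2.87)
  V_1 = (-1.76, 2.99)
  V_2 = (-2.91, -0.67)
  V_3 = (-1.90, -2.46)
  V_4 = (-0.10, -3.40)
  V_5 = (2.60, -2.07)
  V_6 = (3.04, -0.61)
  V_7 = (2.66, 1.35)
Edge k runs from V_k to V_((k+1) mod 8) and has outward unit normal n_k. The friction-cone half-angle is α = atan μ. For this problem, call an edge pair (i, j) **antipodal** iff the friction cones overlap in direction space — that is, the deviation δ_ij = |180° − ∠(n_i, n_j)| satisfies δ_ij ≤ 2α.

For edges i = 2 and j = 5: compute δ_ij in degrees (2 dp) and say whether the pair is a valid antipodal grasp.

δ = 46.20°, valid

α = atan 0.65 = 33.02°;  2α = 66.05°
edge 2: e_2 = (+1.01, -1.79);  n_2 = (-0.8709, -0.4914)
edge 5: e_5 = (+0.44, +1.46);  n_5 = (+0.9575, -0.2886)
∠(n_2, n_5) = 133.80°
δ = |180° − 133.80°| = 46.20°
46.20° ≤ 2α = 66.05°  →  valid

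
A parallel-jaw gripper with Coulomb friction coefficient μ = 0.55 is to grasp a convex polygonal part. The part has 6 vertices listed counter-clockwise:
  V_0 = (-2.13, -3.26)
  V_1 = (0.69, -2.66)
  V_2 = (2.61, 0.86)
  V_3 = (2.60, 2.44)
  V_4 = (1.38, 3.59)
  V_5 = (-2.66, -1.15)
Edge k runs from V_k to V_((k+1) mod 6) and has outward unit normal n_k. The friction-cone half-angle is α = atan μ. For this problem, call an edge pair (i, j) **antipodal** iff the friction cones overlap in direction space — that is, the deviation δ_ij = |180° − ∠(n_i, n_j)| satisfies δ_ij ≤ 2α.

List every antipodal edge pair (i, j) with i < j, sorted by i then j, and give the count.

count = 7; pairs: (0,3), (0,4), (1,4), (1,5), (2,4), (2,5), (3,5)

α = atan 0.55 = 28.81°;  2α = 57.62°
n_0 = (+0.2081, -0.9781)
n_1 = (+0.8779, -0.4789)
n_2 = (+1.0000, +0.0063)
n_3 = (+0.6859, +0.7277)
n_4 = (-0.7611, +0.6487)
n_5 = (-0.9699, -0.2436)
  (0,1): δ = 130.62°  ·
  (0,2): δ = 101.65°  ·
  (0,3): δ = 55.32°  ✓
  (0,4): δ = 37.55°  ✓
  (0,5): δ = 92.09°  ·
  (1,2): δ = 151.03°  ·
  (1,3): δ = 104.70°  ·
  (1,4): δ = 11.83°  ✓
  (1,5): δ = 42.71°  ✓
  (2,3): δ = 133.67°  ·
  (2,4): δ = 40.80°  ✓
  (2,5): δ = 13.74°  ✓
  (3,4): δ = 87.13°  ·
  (3,5): δ = 32.59°  ✓
  (4,5): δ = 125.46°  ·
antipodal pairs: 7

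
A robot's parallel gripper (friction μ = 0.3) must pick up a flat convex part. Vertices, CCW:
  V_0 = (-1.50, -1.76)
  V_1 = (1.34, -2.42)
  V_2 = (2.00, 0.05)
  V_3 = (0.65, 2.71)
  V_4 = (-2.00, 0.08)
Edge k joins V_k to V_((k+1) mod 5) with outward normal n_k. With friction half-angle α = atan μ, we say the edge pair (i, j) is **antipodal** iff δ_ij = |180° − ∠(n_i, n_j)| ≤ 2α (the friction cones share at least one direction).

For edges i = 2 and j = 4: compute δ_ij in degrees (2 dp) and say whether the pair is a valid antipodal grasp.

α = atan 0.3 = 16.70°;  2α = 33.40°
edge 2: e_2 = (-1.35, +2.66);  n_2 = (+0.8917, +0.4526)
edge 4: e_4 = (+0.50, -1.84);  n_4 = (-0.9650, -0.2622)
∠(n_2, n_4) = 168.29°
δ = |180° − 168.29°| = 11.71°
11.71° ≤ 2α = 33.40°  →  valid

δ = 11.71°, valid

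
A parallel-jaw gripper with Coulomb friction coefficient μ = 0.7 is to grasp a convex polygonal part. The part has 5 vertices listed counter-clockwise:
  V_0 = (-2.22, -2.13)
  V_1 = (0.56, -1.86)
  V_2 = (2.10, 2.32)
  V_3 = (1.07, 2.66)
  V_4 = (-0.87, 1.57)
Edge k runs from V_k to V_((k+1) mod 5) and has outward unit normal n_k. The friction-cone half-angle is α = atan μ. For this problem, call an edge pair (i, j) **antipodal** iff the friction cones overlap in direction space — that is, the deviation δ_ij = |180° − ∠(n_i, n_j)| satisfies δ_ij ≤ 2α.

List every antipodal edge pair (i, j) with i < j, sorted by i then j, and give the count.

count = 5; pairs: (0,2), (0,3), (0,4), (1,3), (1,4)

α = atan 0.7 = 34.99°;  2α = 69.98°
n_0 = (+0.0967, -0.9953)
n_1 = (+0.9383, -0.3457)
n_2 = (+0.3135, +0.9496)
n_3 = (-0.4898, +0.8718)
n_4 = (-0.9394, +0.3428)
  (0,1): δ = 115.77°  ·
  (0,2): δ = 23.82°  ✓
  (0,3): δ = 23.78°  ✓
  (0,4): δ = 64.41°  ✓
  (1,2): δ = 88.04°  ·
  (1,3): δ = 40.45°  ✓
  (1,4): δ = 0.18°  ✓
  (2,3): δ = 132.40°  ·
  (2,4): δ = 91.78°  ·
  (3,4): δ = 139.37°  ·
antipodal pairs: 5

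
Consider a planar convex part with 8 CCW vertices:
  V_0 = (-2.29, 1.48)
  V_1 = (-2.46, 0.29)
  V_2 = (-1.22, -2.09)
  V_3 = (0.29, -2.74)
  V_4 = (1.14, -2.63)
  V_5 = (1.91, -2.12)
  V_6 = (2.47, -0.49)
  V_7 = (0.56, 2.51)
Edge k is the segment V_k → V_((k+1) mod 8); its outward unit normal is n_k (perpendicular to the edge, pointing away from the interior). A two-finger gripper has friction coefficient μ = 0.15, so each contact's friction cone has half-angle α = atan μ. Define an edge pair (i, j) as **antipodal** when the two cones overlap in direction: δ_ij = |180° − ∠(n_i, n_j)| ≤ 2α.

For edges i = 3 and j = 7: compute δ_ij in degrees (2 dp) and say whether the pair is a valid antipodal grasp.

α = atan 0.15 = 8.53°;  2α = 17.06°
edge 3: e_3 = (+0.85, +0.11);  n_3 = (+0.1283, -0.9917)
edge 7: e_7 = (-2.85, -1.03);  n_7 = (-0.3399, +0.9405)
∠(n_3, n_7) = 167.50°
δ = |180° − 167.50°| = 12.50°
12.50° ≤ 2α = 17.06°  →  valid

δ = 12.50°, valid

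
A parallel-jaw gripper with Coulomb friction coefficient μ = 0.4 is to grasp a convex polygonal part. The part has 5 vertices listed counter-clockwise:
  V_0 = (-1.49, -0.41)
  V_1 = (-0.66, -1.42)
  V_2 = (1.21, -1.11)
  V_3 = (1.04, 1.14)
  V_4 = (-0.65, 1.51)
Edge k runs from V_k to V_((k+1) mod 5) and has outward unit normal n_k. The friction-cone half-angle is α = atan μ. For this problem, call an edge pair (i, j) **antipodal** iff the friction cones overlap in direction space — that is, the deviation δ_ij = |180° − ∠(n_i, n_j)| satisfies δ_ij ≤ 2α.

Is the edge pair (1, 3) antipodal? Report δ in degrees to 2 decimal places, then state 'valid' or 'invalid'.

δ = 21.76°, valid

α = atan 0.4 = 21.80°;  2α = 43.60°
edge 1: e_1 = (+1.87, +0.31);  n_1 = (+0.1635, -0.9865)
edge 3: e_3 = (-1.69, +0.37);  n_3 = (+0.2139, +0.9769)
∠(n_1, n_3) = 158.24°
δ = |180° − 158.24°| = 21.76°
21.76° ≤ 2α = 43.60°  →  valid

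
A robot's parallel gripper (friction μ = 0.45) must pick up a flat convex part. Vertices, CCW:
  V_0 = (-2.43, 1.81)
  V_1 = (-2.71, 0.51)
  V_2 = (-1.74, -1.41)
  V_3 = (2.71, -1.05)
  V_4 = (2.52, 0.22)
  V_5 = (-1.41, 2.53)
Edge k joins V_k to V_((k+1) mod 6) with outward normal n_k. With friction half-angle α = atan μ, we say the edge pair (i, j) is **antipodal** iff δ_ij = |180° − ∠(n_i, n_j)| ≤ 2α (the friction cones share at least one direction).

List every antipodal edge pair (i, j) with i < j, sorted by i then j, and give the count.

α = atan 0.45 = 24.23°;  2α = 48.46°
n_0 = (-0.9776, +0.2106)
n_1 = (-0.8926, -0.4509)
n_2 = (+0.0806, -0.9967)
n_3 = (+0.9890, +0.1480)
n_4 = (+0.5067, +0.8621)
n_5 = (-0.5767, +0.8170)
  (0,1): δ = 141.04°  ·
  (0,2): δ = 73.22°  ·
  (0,3): δ = 20.66°  ✓
  (0,4): δ = 71.71°  ·
  (0,5): δ = 137.37°  ·
  (1,2): δ = 112.18°  ·
  (1,3): δ = 18.29°  ✓
  (1,4): δ = 32.75°  ✓
  (1,5): δ = 98.41°  ·
  (2,3): δ = 86.12°  ·
  (2,4): δ = 35.07°  ✓
  (2,5): δ = 30.59°  ✓
  (3,4): δ = 128.96°  ·
  (3,5): δ = 63.29°  ·
  (4,5): δ = 114.34°  ·
antipodal pairs: 5

count = 5; pairs: (0,3), (1,3), (1,4), (2,4), (2,5)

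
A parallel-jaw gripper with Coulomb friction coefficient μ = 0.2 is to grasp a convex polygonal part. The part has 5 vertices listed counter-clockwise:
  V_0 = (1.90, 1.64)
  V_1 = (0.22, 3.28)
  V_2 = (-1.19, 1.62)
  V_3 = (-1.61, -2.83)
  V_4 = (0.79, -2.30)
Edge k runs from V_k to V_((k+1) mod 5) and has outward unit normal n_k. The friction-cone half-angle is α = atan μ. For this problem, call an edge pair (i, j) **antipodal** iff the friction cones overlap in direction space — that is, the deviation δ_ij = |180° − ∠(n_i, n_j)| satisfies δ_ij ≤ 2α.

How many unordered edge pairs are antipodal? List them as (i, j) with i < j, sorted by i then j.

count = 1; pairs: (2,4)

α = atan 0.2 = 11.31°;  2α = 22.62°
n_0 = (+0.6985, +0.7156)
n_1 = (-0.7622, +0.6474)
n_2 = (-0.9956, +0.0940)
n_3 = (+0.2156, -0.9765)
n_4 = (+0.9625, -0.2712)
  (0,1): δ = 86.03°  ·
  (0,2): δ = 51.08°  ·
  (0,3): δ = 56.76°  ·
  (0,4): δ = 118.58°  ·
  (1,2): δ = 145.05°  ·
  (1,3): δ = 37.20°  ·
  (1,4): δ = 24.61°  ·
  (2,3): δ = 72.16°  ·
  (2,4): δ = 10.34°  ✓
  (3,4): δ = 118.19°  ·
antipodal pairs: 1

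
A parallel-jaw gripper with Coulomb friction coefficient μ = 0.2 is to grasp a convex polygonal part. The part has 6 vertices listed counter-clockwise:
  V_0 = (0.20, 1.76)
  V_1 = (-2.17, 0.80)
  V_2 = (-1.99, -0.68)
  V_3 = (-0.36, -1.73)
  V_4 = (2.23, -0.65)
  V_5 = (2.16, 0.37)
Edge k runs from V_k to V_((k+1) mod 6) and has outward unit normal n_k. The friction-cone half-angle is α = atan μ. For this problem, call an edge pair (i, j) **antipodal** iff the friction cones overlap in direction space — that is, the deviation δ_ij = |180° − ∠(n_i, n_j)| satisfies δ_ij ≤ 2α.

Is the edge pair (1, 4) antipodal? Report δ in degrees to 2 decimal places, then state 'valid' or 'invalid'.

δ = 3.01°, valid

α = atan 0.2 = 11.31°;  2α = 22.62°
edge 1: e_1 = (+0.18, -1.48);  n_1 = (-0.9927, -0.1207)
edge 4: e_4 = (-0.07, +1.02);  n_4 = (+0.9977, +0.0685)
∠(n_1, n_4) = 176.99°
δ = |180° − 176.99°| = 3.01°
3.01° ≤ 2α = 22.62°  →  valid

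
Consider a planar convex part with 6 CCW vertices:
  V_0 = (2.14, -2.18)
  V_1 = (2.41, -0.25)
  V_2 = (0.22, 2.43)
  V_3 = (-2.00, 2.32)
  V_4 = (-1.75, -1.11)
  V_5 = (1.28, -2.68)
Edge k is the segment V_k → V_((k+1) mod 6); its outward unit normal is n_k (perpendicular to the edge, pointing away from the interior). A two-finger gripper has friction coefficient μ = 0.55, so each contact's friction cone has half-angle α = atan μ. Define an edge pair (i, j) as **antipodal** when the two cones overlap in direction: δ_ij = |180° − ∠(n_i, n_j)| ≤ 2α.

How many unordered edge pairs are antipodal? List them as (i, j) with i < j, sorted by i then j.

count = 5; pairs: (0,3), (1,3), (1,4), (2,4), (2,5)

α = atan 0.55 = 28.81°;  2α = 57.62°
n_0 = (+0.9904, -0.1385)
n_1 = (+0.7743, +0.6328)
n_2 = (-0.0495, +0.9988)
n_3 = (-0.9974, -0.0727)
n_4 = (-0.4601, -0.8879)
n_5 = (+0.5026, -0.8645)
  (0,1): δ = 132.78°  ·
  (0,2): δ = 79.20°  ·
  (0,3): δ = 12.13°  ✓
  (0,4): δ = 70.57°  ·
  (0,5): δ = 128.14°  ·
  (1,2): δ = 126.42°  ·
  (1,3): δ = 35.09°  ✓
  (1,4): δ = 23.35°  ✓
  (1,5): δ = 80.92°  ·
  (2,3): δ = 88.67°  ·
  (2,4): δ = 30.23°  ✓
  (2,5): δ = 27.34°  ✓
  (3,4): δ = 121.56°  ·
  (3,5): δ = 64.00°  ·
  (4,5): δ = 122.44°  ·
antipodal pairs: 5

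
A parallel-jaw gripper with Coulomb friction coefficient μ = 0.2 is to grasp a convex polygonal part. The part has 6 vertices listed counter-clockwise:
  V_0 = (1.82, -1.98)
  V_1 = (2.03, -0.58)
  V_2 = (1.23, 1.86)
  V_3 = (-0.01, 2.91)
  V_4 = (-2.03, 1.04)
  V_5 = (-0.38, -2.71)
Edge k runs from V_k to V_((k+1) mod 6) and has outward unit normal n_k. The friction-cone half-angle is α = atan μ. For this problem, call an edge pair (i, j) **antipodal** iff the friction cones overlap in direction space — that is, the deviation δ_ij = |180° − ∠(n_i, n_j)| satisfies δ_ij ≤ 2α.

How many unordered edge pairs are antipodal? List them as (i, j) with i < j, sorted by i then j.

count = 1; pairs: (1,4)

α = atan 0.2 = 11.31°;  2α = 22.62°
n_0 = (+0.9889, -0.1483)
n_1 = (+0.9502, +0.3116)
n_2 = (+0.6462, +0.7632)
n_3 = (-0.6793, +0.7338)
n_4 = (-0.9153, -0.4027)
n_5 = (+0.3149, -0.9491)
  (0,1): δ = 153.32°  ·
  (0,2): δ = 121.73°  ·
  (0,3): δ = 38.68°  ·
  (0,4): δ = 32.28°  ·
  (0,5): δ = 116.89°  ·
  (1,2): δ = 148.41°  ·
  (1,3): δ = 65.36°  ·
  (1,4): δ = 5.60°  ✓
  (1,5): δ = 90.20°  ·
  (2,3): δ = 96.95°  ·
  (2,4): δ = 25.99°  ·
  (2,5): δ = 58.61°  ·
  (3,4): δ = 109.04°  ·
  (3,5): δ = 24.43°  ·
  (4,5): δ = 95.39°  ·
antipodal pairs: 1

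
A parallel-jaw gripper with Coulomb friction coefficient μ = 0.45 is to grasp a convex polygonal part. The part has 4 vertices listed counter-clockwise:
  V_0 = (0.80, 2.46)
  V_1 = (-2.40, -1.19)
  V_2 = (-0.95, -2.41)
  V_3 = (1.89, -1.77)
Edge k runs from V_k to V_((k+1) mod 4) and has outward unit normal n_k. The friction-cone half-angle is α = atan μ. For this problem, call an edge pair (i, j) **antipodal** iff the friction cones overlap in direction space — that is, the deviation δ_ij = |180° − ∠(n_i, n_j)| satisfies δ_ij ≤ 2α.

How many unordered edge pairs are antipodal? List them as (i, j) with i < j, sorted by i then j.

count = 2; pairs: (0,2), (1,3)

α = atan 0.45 = 24.23°;  2α = 48.46°
n_0 = (-0.7519, +0.6592)
n_1 = (-0.6438, -0.7652)
n_2 = (+0.2198, -0.9755)
n_3 = (+0.9684, +0.2495)
  (0,1): δ = 88.84°  ·
  (0,2): δ = 36.06°  ✓
  (0,3): δ = 55.69°  ·
  (1,2): δ = 127.22°  ·
  (1,3): δ = 35.47°  ✓
  (2,3): δ = 88.25°  ·
antipodal pairs: 2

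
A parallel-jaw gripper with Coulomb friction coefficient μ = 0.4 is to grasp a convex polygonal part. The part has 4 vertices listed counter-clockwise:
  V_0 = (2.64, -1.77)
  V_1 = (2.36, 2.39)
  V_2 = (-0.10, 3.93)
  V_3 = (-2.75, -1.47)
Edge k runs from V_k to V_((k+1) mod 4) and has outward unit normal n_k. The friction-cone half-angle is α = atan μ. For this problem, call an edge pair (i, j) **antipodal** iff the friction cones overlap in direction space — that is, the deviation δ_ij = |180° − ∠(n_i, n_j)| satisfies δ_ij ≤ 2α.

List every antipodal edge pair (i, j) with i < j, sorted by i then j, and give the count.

α = atan 0.4 = 21.80°;  2α = 43.60°
n_0 = (+0.9977, +0.0672)
n_1 = (+0.5306, +0.8476)
n_2 = (-0.8977, +0.4406)
n_3 = (-0.0556, -0.9985)
  (0,1): δ = 125.90°  ·
  (0,2): δ = 29.99°  ✓
  (0,3): δ = 82.96°  ·
  (1,2): δ = 84.09°  ·
  (1,3): δ = 28.86°  ✓
  (2,3): δ = 67.05°  ·
antipodal pairs: 2

count = 2; pairs: (0,2), (1,3)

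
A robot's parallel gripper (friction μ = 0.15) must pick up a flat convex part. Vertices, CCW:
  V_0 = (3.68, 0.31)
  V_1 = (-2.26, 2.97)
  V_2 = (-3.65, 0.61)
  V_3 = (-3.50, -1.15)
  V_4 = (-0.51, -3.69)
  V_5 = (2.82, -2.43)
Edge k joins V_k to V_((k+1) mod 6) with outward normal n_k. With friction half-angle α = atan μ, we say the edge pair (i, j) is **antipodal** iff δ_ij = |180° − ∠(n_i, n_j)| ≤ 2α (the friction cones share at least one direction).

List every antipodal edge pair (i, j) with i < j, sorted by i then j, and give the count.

count = 2; pairs: (0,3), (1,5)

α = atan 0.15 = 8.53°;  2α = 17.06°
n_0 = (+0.4087, +0.9127)
n_1 = (-0.8617, +0.5075)
n_2 = (-0.9964, -0.0849)
n_3 = (-0.6474, -0.7621)
n_4 = (+0.3539, -0.9353)
n_5 = (+0.9541, -0.2995)
  (0,1): δ = 96.37°  ·
  (0,2): δ = 61.01°  ·
  (0,3): δ = 16.22°  ✓
  (0,4): δ = 44.85°  ·
  (0,5): δ = 96.70°  ·
  (1,2): δ = 144.63°  ·
  (1,3): δ = 99.85°  ·
  (1,4): δ = 38.78°  ·
  (1,5): δ = 13.07°  ✓
  (2,3): δ = 135.22°  ·
  (2,4): δ = 74.15°  ·
  (2,5): δ = 22.30°  ·
  (3,4): δ = 118.93°  ·
  (3,5): δ = 67.08°  ·
  (4,5): δ = 128.15°  ·
antipodal pairs: 2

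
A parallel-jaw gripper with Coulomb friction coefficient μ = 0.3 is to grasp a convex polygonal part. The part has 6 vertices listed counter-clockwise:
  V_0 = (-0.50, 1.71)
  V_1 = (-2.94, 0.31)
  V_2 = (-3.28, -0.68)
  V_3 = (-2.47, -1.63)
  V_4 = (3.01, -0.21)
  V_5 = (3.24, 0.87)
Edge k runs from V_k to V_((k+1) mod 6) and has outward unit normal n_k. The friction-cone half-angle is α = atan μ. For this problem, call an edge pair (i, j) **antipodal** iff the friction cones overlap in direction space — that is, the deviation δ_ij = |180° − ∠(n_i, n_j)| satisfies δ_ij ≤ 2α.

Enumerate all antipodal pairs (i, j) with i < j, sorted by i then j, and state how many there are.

count = 3; pairs: (0,3), (1,4), (3,5)

α = atan 0.3 = 16.70°;  2α = 33.40°
n_0 = (-0.4977, +0.8674)
n_1 = (-0.9458, +0.3248)
n_2 = (-0.7610, -0.6488)
n_3 = (+0.2508, -0.9680)
n_4 = (+0.9781, -0.2083)
n_5 = (+0.2191, +0.9757)
  (0,1): δ = 138.80°  ·
  (0,2): δ = 79.39°  ·
  (0,3): δ = 15.32°  ✓
  (0,4): δ = 48.13°  ·
  (0,5): δ = 137.50°  ·
  (1,2): δ = 120.59°  ·
  (1,3): δ = 56.52°  ·
  (1,4): δ = 6.93°  ✓
  (1,5): δ = 96.30°  ·
  (2,3): δ = 115.92°  ·
  (2,4): δ = 52.47°  ·
  (2,5): δ = 36.89°  ·
  (3,4): δ = 116.55°  ·
  (3,5): δ = 27.19°  ✓
  (4,5): δ = 90.64°  ·
antipodal pairs: 3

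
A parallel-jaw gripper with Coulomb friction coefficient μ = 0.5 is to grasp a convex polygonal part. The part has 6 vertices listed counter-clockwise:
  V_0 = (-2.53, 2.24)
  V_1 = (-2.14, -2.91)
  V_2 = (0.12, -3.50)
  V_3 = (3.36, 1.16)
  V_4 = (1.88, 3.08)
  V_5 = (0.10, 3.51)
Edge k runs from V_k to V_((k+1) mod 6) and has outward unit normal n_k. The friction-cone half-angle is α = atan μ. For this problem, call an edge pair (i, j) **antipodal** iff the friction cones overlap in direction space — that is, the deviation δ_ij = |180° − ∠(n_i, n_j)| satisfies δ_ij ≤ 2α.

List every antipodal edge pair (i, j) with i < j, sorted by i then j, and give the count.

α = atan 0.5 = 26.57°;  2α = 53.13°
n_0 = (-0.9971, -0.0755)
n_1 = (-0.2526, -0.9676)
n_2 = (+0.8210, -0.5709)
n_3 = (+0.7920, +0.6105)
n_4 = (+0.2348, +0.9720)
n_5 = (-0.4348, +0.9005)
  (0,1): δ = 108.96°  ·
  (0,2): δ = 39.14°  ✓
  (0,3): δ = 33.30°  ✓
  (0,4): δ = 72.09°  ·
  (0,5): δ = 111.44°  ·
  (1,2): δ = 110.18°  ·
  (1,3): δ = 37.74°  ✓
  (1,4): δ = 1.05°  ✓
  (1,5): δ = 40.41°  ✓
  (2,3): δ = 107.56°  ·
  (2,4): δ = 68.77°  ·
  (2,5): δ = 29.41°  ✓
  (3,4): δ = 141.21°  ·
  (3,5): δ = 101.85°  ·
  (4,5): δ = 140.64°  ·
antipodal pairs: 6

count = 6; pairs: (0,2), (0,3), (1,3), (1,4), (1,5), (2,5)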